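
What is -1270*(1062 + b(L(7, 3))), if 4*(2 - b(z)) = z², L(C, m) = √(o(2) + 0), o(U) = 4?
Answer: -1350010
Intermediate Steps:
L(C, m) = 2 (L(C, m) = √(4 + 0) = √4 = 2)
b(z) = 2 - z²/4
-1270*(1062 + b(L(7, 3))) = -1270*(1062 + (2 - ¼*2²)) = -1270*(1062 + (2 - ¼*4)) = -1270*(1062 + (2 - 1)) = -1270*(1062 + 1) = -1270*1063 = -1350010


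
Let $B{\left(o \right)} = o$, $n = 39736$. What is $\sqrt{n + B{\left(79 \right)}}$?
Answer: $\sqrt{39815} \approx 199.54$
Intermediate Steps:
$\sqrt{n + B{\left(79 \right)}} = \sqrt{39736 + 79} = \sqrt{39815}$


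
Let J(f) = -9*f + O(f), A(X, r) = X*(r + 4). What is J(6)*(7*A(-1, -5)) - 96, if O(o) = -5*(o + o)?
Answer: -894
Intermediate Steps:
O(o) = -10*o
A(X, r) = X*(4 + r)
J(f) = -19*f (J(f) = -9*f - 10*f = -19*f)
J(6)*(7*A(-1, -5)) - 96 = (-19*6)*(7*(-(4 - 5))) - 96 = -798*(-1*(-1)) - 96 = -798 - 96 = -894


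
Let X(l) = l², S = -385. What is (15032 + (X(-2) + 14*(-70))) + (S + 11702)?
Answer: 25373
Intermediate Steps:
(15032 + (X(-2) + 14*(-70))) + (S + 11702) = (15032 + ((-2)² + 14*(-70))) + (-385 + 11702) = (15032 + (4 - 980)) + 11317 = (15032 - 976) + 11317 = 14056 + 11317 = 25373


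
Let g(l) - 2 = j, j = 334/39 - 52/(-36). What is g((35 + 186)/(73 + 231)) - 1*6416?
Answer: -749267/117 ≈ -6404.0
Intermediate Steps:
j = 1171/117 (j = 334*(1/39) - 52*(-1/36) = 334/39 + 13/9 = 1171/117 ≈ 10.009)
g(l) = 1405/117 (g(l) = 2 + 1171/117 = 1405/117)
g((35 + 186)/(73 + 231)) - 1*6416 = 1405/117 - 1*6416 = 1405/117 - 6416 = -749267/117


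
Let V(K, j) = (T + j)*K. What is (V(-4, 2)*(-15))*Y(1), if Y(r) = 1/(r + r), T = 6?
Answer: 240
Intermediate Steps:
V(K, j) = K*(6 + j) (V(K, j) = (6 + j)*K = K*(6 + j))
Y(r) = 1/(2*r)
(V(-4, 2)*(-15))*Y(1) = (-4*(6 + 2)*(-15))*((½)/1) = (-4*8*(-15))*((½)*1) = -32*(-15)*(½) = 480*(½) = 240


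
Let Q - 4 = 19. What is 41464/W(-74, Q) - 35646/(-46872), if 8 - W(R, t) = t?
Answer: -107942551/39060 ≈ -2763.5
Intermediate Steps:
Q = 23 (Q = 4 + 19 = 23)
W(R, t) = 8 - t
41464/W(-74, Q) - 35646/(-46872) = 41464/(8 - 1*23) - 35646/(-46872) = 41464/(8 - 23) - 35646*(-1/46872) = 41464/(-15) + 5941/7812 = 41464*(-1/15) + 5941/7812 = -41464/15 + 5941/7812 = -107942551/39060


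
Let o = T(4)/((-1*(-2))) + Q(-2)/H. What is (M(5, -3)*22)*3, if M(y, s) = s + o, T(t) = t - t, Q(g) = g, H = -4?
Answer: -165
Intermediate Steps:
T(t) = 0
o = ½ (o = 0/((-1*(-2))) - 2/(-4) = 0/2 - 2*(-¼) = 0*(½) + ½ = 0 + ½ = ½ ≈ 0.50000)
M(y, s) = ½ + s (M(y, s) = s + ½ = ½ + s)
(M(5, -3)*22)*3 = ((½ - 3)*22)*3 = -5/2*22*3 = -55*3 = -165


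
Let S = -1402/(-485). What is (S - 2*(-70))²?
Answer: 4802767204/235225 ≈ 20418.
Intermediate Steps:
S = 1402/485 (S = -1402*(-1/485) = 1402/485 ≈ 2.8907)
(S - 2*(-70))² = (1402/485 - 2*(-70))² = (1402/485 + 140)² = (69302/485)² = 4802767204/235225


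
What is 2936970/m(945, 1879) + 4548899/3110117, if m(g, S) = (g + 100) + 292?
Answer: 9140402203453/4158226429 ≈ 2198.1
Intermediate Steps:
m(g, S) = 392 + g (m(g, S) = (100 + g) + 292 = 392 + g)
2936970/m(945, 1879) + 4548899/3110117 = 2936970/(392 + 945) + 4548899/3110117 = 2936970/1337 + 4548899*(1/3110117) = 2936970*(1/1337) + 4548899/3110117 = 2936970/1337 + 4548899/3110117 = 9140402203453/4158226429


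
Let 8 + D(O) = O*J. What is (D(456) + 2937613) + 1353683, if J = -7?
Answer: 4288096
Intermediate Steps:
D(O) = -8 - 7*O (D(O) = -8 + O*(-7) = -8 - 7*O)
(D(456) + 2937613) + 1353683 = ((-8 - 7*456) + 2937613) + 1353683 = ((-8 - 3192) + 2937613) + 1353683 = (-3200 + 2937613) + 1353683 = 2934413 + 1353683 = 4288096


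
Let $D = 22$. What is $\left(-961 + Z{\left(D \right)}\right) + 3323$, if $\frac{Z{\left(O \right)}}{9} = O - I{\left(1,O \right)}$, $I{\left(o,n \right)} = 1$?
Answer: $2551$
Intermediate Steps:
$Z{\left(O \right)} = -9 + 9 O$ ($Z{\left(O \right)} = 9 \left(O - 1\right) = 9 \left(-1 + O\right) = -9 + 9 O$)
$\left(-961 + Z{\left(D \right)}\right) + 3323 = \left(-961 + \left(-9 + 9 \cdot 22\right)\right) + 3323 = \left(-961 + \left(-9 + 198\right)\right) + 3323 = \left(-961 + 189\right) + 3323 = -772 + 3323 = 2551$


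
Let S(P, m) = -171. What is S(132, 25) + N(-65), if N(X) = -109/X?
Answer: -11006/65 ≈ -169.32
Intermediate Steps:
S(132, 25) + N(-65) = -171 - 109/(-65) = -171 - 109*(-1/65) = -171 + 109/65 = -11006/65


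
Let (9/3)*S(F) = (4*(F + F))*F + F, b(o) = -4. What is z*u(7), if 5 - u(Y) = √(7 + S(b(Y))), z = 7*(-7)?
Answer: -245 + 49*√435/3 ≈ 95.659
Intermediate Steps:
S(F) = F/3 + 8*F²/3 (S(F) = ((4*(F + F))*F + F)/3 = ((4*(2*F))*F + F)/3 = ((8*F)*F + F)/3 = (8*F² + F)/3 = (F + 8*F²)/3 = F/3 + 8*F²/3)
z = -49
u(Y) = 5 - √435/3 (u(Y) = 5 - √(7 + (⅓)*(-4)*(1 + 8*(-4))) = 5 - √(7 + (⅓)*(-4)*(1 - 32)) = 5 - √(7 + (⅓)*(-4)*(-31)) = 5 - √(7 + 124/3) = 5 - √(145/3) = 5 - √435/3)
z*u(7) = -49*(5 - √435/3) = -245 + 49*√435/3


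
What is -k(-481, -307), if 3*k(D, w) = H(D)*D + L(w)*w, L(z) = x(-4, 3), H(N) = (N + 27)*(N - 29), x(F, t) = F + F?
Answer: 111368284/3 ≈ 3.7123e+7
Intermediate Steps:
x(F, t) = 2*F
H(N) = (-29 + N)*(27 + N) (H(N) = (27 + N)*(-29 + N) = (-29 + N)*(27 + N))
L(z) = -8 (L(z) = 2*(-4) = -8)
k(D, w) = -8*w/3 + D*(-783 + D**2 - 2*D)/3 (k(D, w) = ((-783 + D**2 - 2*D)*D - 8*w)/3 = (D*(-783 + D**2 - 2*D) - 8*w)/3 = (-8*w + D*(-783 + D**2 - 2*D))/3 = -8*w/3 + D*(-783 + D**2 - 2*D)/3)
-k(-481, -307) = -(-8/3*(-307) - 1/3*(-481)*(783 - 1*(-481)**2 + 2*(-481))) = -(2456/3 - 1/3*(-481)*(783 - 1*231361 - 962)) = -(2456/3 - 1/3*(-481)*(783 - 231361 - 962)) = -(2456/3 - 1/3*(-481)*(-231540)) = -(2456/3 - 37123580) = -1*(-111368284/3) = 111368284/3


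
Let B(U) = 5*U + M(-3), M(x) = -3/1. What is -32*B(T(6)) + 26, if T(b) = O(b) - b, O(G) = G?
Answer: 122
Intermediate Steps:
M(x) = -3 (M(x) = -3*1 = -3)
T(b) = 0 (T(b) = b - b = 0)
B(U) = -3 + 5*U (B(U) = 5*U - 3 = -3 + 5*U)
-32*B(T(6)) + 26 = -32*(-3 + 5*0) + 26 = -32*(-3 + 0) + 26 = -32*(-3) + 26 = 96 + 26 = 122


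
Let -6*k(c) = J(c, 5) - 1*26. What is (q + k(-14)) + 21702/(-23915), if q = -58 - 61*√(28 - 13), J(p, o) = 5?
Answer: -2650139/47830 - 61*√15 ≈ -291.66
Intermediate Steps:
q = -58 - 61*√15 ≈ -294.25
k(c) = 7/2 (k(c) = -(5 - 1*26)/6 = -(5 - 26)/6 = -⅙*(-21) = 7/2)
(q + k(-14)) + 21702/(-23915) = ((-58 - 61*√15) + 7/2) + 21702/(-23915) = (-109/2 - 61*√15) + 21702*(-1/23915) = (-109/2 - 61*√15) - 21702/23915 = -2650139/47830 - 61*√15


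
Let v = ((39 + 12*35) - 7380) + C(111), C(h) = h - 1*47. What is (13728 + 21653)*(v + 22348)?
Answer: 548087071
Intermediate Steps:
C(h) = -47 + h (C(h) = h - 47 = -47 + h)
v = -6857 (v = ((39 + 12*35) - 7380) + (-47 + 111) = ((39 + 420) - 7380) + 64 = (459 - 7380) + 64 = -6921 + 64 = -6857)
(13728 + 21653)*(v + 22348) = (13728 + 21653)*(-6857 + 22348) = 35381*15491 = 548087071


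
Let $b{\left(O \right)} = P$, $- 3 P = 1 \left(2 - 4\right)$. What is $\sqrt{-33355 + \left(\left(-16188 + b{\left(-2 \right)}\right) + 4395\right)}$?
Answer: $\frac{i \sqrt{406326}}{3} \approx 212.48 i$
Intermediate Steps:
$P = \frac{2}{3}$ ($P = - \frac{1 \left(2 - 4\right)}{3} = - \frac{1 \left(-2\right)}{3} = \left(- \frac{1}{3}\right) \left(-2\right) = \frac{2}{3} \approx 0.66667$)
$b{\left(O \right)} = \frac{2}{3}$
$\sqrt{-33355 + \left(\left(-16188 + b{\left(-2 \right)}\right) + 4395\right)} = \sqrt{-33355 + \left(\left(-16188 + \frac{2}{3}\right) + 4395\right)} = \sqrt{-33355 + \left(- \frac{48562}{3} + 4395\right)} = \sqrt{-33355 - \frac{35377}{3}} = \sqrt{- \frac{135442}{3}} = \frac{i \sqrt{406326}}{3}$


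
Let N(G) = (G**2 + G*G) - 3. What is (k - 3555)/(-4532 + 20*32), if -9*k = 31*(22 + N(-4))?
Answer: 2798/2919 ≈ 0.95855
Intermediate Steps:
N(G) = -3 + 2*G**2 (N(G) = (G**2 + G**2) - 3 = 2*G**2 - 3 = -3 + 2*G**2)
k = -527/3 (k = -31*(22 + (-3 + 2*(-4)**2))/9 = -31*(22 + (-3 + 2*16))/9 = -31*(22 + (-3 + 32))/9 = -31*(22 + 29)/9 = -31*51/9 = -1/9*1581 = -527/3 ≈ -175.67)
(k - 3555)/(-4532 + 20*32) = (-527/3 - 3555)/(-4532 + 20*32) = -11192/(3*(-4532 + 640)) = -11192/3/(-3892) = -11192/3*(-1/3892) = 2798/2919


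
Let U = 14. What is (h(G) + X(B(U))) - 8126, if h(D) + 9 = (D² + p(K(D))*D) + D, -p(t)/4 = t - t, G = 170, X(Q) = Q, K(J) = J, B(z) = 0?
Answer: 20935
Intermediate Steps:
p(t) = 0 (p(t) = -4*(t - t) = -4*0 = 0)
h(D) = -9 + D + D² (h(D) = -9 + ((D² + 0*D) + D) = -9 + ((D² + 0) + D) = -9 + (D² + D) = -9 + (D + D²) = -9 + D + D²)
(h(G) + X(B(U))) - 8126 = ((-9 + 170 + 170²) + 0) - 8126 = ((-9 + 170 + 28900) + 0) - 8126 = (29061 + 0) - 8126 = 29061 - 8126 = 20935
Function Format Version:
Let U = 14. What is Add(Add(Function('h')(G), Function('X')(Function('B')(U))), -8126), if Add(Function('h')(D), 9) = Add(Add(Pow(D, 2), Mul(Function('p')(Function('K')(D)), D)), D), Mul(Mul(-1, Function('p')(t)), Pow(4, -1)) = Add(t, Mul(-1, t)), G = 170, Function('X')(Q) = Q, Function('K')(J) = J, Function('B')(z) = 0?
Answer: 20935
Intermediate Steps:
Function('p')(t) = 0 (Function('p')(t) = Mul(-4, Add(t, Mul(-1, t))) = Mul(-4, 0) = 0)
Function('h')(D) = Add(-9, D, Pow(D, 2)) (Function('h')(D) = Add(-9, Add(Add(Pow(D, 2), Mul(0, D)), D)) = Add(-9, Add(Add(Pow(D, 2), 0), D)) = Add(-9, Add(Pow(D, 2), D)) = Add(-9, Add(D, Pow(D, 2))) = Add(-9, D, Pow(D, 2)))
Add(Add(Function('h')(G), Function('X')(Function('B')(U))), -8126) = Add(Add(Add(-9, 170, Pow(170, 2)), 0), -8126) = Add(Add(Add(-9, 170, 28900), 0), -8126) = Add(Add(29061, 0), -8126) = Add(29061, -8126) = 20935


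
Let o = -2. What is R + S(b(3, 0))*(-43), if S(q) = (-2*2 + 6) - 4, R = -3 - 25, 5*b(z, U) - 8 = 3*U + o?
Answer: 58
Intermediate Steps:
b(z, U) = 6/5 + 3*U/5 (b(z, U) = 8/5 + (3*U - 2)/5 = 8/5 + (-2 + 3*U)/5 = 8/5 + (-2/5 + 3*U/5) = 6/5 + 3*U/5)
R = -28
S(q) = -2 (S(q) = (-4 + 6) - 4 = 2 - 4 = -2)
R + S(b(3, 0))*(-43) = -28 - 2*(-43) = -28 + 86 = 58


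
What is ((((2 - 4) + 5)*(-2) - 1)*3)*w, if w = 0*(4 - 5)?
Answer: 0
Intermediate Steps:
w = 0 (w = 0*(-1) = 0)
((((2 - 4) + 5)*(-2) - 1)*3)*w = ((((2 - 4) + 5)*(-2) - 1)*3)*0 = (((-2 + 5)*(-2) - 1)*3)*0 = ((3*(-2) - 1)*3)*0 = ((-6 - 1)*3)*0 = -7*3*0 = -21*0 = 0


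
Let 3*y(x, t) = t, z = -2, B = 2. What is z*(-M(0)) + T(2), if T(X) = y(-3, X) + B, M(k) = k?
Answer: 8/3 ≈ 2.6667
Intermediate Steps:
y(x, t) = t/3
T(X) = 2 + X/3 (T(X) = X/3 + 2 = 2 + X/3)
z*(-M(0)) + T(2) = -(-2)*0 + (2 + (1/3)*2) = -2*0 + (2 + 2/3) = 0 + 8/3 = 8/3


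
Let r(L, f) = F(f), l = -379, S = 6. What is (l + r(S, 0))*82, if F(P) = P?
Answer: -31078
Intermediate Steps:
r(L, f) = f
(l + r(S, 0))*82 = (-379 + 0)*82 = -379*82 = -31078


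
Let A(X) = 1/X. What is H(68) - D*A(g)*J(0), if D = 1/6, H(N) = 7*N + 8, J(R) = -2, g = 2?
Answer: 2905/6 ≈ 484.17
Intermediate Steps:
H(N) = 8 + 7*N
D = ⅙ ≈ 0.16667
H(68) - D*A(g)*J(0) = (8 + 7*68) - (⅙)/2*(-2) = (8 + 476) - (⅙)*(½)*(-2) = 484 - (-2)/12 = 484 - 1*(-⅙) = 484 + ⅙ = 2905/6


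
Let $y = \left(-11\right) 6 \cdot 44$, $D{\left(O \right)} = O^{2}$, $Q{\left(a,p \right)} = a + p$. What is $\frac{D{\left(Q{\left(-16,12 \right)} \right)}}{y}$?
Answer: $- \frac{2}{363} \approx -0.0055096$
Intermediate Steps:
$y = -2904$ ($y = \left(-66\right) 44 = -2904$)
$\frac{D{\left(Q{\left(-16,12 \right)} \right)}}{y} = \frac{\left(-16 + 12\right)^{2}}{-2904} = \left(-4\right)^{2} \left(- \frac{1}{2904}\right) = 16 \left(- \frac{1}{2904}\right) = - \frac{2}{363}$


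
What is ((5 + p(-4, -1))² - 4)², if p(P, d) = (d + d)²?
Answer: 5929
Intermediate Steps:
p(P, d) = 4*d² (p(P, d) = (2*d)² = 4*d²)
((5 + p(-4, -1))² - 4)² = ((5 + 4*(-1)²)² - 4)² = ((5 + 4*1)² - 4)² = ((5 + 4)² - 4)² = (9² - 4)² = (81 - 4)² = 77² = 5929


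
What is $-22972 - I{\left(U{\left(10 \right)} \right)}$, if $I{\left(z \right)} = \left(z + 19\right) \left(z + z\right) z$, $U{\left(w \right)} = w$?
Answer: $-28772$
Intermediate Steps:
$I{\left(z \right)} = 2 z^{2} \left(19 + z\right)$ ($I{\left(z \right)} = \left(19 + z\right) 2 z z = 2 z \left(19 + z\right) z = 2 z^{2} \left(19 + z\right)$)
$-22972 - I{\left(U{\left(10 \right)} \right)} = -22972 - 2 \cdot 10^{2} \left(19 + 10\right) = -22972 - 2 \cdot 100 \cdot 29 = -22972 - 5800 = -28772$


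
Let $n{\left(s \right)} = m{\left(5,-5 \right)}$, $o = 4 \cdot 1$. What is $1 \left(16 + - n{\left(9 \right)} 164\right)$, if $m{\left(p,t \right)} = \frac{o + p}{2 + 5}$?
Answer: $- \frac{1364}{7} \approx -194.86$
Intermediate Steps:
$o = 4$
$m{\left(p,t \right)} = \frac{4}{7} + \frac{p}{7}$ ($m{\left(p,t \right)} = \frac{4 + p}{2 + 5} = \frac{4 + p}{7} = \left(4 + p\right) \frac{1}{7} = \frac{4}{7} + \frac{p}{7}$)
$n{\left(s \right)} = \frac{9}{7}$ ($n{\left(s \right)} = \frac{4}{7} + \frac{1}{7} \cdot 5 = \frac{4}{7} + \frac{5}{7} = \frac{9}{7}$)
$1 \left(16 + - n{\left(9 \right)} 164\right) = 1 \left(16 + \left(-1\right) \frac{9}{7} \cdot 164\right) = 1 \left(16 - \frac{1476}{7}\right) = 1 \left(- \frac{1364}{7}\right) = - \frac{1364}{7}$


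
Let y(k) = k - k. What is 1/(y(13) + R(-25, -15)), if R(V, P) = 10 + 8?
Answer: 1/18 ≈ 0.055556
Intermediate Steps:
y(k) = 0
R(V, P) = 18
1/(y(13) + R(-25, -15)) = 1/(0 + 18) = 1/18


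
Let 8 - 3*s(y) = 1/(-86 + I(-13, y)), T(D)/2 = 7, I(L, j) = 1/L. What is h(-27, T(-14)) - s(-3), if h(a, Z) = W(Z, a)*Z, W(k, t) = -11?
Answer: -525943/3357 ≈ -156.67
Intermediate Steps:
T(D) = 14 (T(D) = 2*7 = 14)
s(y) = 8965/3357 (s(y) = 8/3 - 1/(3*(-86 + 1/(-13))) = 8/3 - 1/(3*(-86 - 1/13)) = 8/3 - 1/(3*(-1119/13)) = 8/3 - ⅓*(-13/1119) = 8/3 + 13/3357 = 8965/3357)
h(a, Z) = -11*Z
h(-27, T(-14)) - s(-3) = -11*14 - 1*8965/3357 = -154 - 8965/3357 = -525943/3357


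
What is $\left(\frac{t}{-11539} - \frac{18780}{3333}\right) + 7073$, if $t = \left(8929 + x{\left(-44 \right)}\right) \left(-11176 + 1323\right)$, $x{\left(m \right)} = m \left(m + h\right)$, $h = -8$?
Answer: $\frac{19399214508}{1165439} \approx 16645.0$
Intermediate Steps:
$x{\left(m \right)} = m \left(-8 + m\right)$ ($x{\left(m \right)} = m \left(m - 8\right) = m \left(-8 + m\right)$)
$t = -110521101$ ($t = \left(8929 - 44 \left(-8 - 44\right)\right) \left(-11176 + 1323\right) = \left(8929 - -2288\right) \left(-9853\right) = \left(8929 + 2288\right) \left(-9853\right) = 11217 \left(-9853\right) = -110521101$)
$\left(\frac{t}{-11539} - \frac{18780}{3333}\right) + 7073 = \left(- \frac{110521101}{-11539} - \frac{18780}{3333}\right) + 7073 = \left(\left(-110521101\right) \left(- \frac{1}{11539}\right) - \frac{6260}{1111}\right) + 7073 = \left(\frac{110521101}{11539} - \frac{6260}{1111}\right) + 7073 = \frac{11156064461}{1165439} + 7073 = \frac{19399214508}{1165439}$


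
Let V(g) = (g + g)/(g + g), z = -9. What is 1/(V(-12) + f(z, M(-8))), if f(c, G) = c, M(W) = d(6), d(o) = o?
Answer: -⅛ ≈ -0.12500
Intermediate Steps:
M(W) = 6
V(g) = 1 (V(g) = (2*g)/((2*g)) = (2*g)*(1/(2*g)) = 1)
1/(V(-12) + f(z, M(-8))) = 1/(1 - 9) = 1/(-8) = -⅛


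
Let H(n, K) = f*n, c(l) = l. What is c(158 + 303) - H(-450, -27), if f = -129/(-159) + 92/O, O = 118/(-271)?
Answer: -294730903/3127 ≈ -94254.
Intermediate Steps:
O = -118/271 (O = 118*(-1/271) = -118/271 ≈ -0.43542)
f = -658161/3127 (f = -129/(-159) + 92/(-118/271) = -129*(-1/159) + 92*(-271/118) = 43/53 - 12466/59 = -658161/3127 ≈ -210.48)
H(n, K) = -658161*n/3127
c(158 + 303) - H(-450, -27) = (158 + 303) - (-658161)*(-450)/3127 = 461 - 1*296172450/3127 = 461 - 296172450/3127 = -294730903/3127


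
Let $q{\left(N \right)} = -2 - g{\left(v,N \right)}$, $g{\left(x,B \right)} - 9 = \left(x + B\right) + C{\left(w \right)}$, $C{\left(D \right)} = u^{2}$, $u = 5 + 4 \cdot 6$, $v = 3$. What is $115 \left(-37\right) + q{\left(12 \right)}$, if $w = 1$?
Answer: $-5122$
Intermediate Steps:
$u = 29$ ($u = 5 + 24 = 29$)
$C{\left(D \right)} = 841$ ($C{\left(D \right)} = 29^{2} = 841$)
$g{\left(x,B \right)} = 850 + B + x$ ($g{\left(x,B \right)} = 9 + \left(\left(x + B\right) + 841\right) = 9 + \left(\left(B + x\right) + 841\right) = 9 + \left(841 + B + x\right) = 850 + B + x$)
$q{\left(N \right)} = -855 - N$ ($q{\left(N \right)} = -2 - \left(850 + N + 3\right) = -2 - \left(853 + N\right) = -855 - N$)
$115 \left(-37\right) + q{\left(12 \right)} = 115 \left(-37\right) - 867 = -4255 - 867 = -5122$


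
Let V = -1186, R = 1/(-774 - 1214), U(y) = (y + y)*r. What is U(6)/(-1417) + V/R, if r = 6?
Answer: 3340957184/1417 ≈ 2.3578e+6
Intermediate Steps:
U(y) = 12*y (U(y) = (y + y)*6 = (2*y)*6 = 12*y)
R = -1/1988 (R = 1/(-1988) = -1/1988 ≈ -0.00050302)
U(6)/(-1417) + V/R = (12*6)/(-1417) - 1186/(-1/1988) = 72*(-1/1417) - 1186*(-1988) = -72/1417 + 2357768 = 3340957184/1417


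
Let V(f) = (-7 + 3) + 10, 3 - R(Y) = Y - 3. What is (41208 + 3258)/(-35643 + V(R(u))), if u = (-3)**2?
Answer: -14822/11879 ≈ -1.2477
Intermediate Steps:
u = 9
R(Y) = 6 - Y (R(Y) = 3 - (Y - 3) = 3 - (-3 + Y) = 3 + (3 - Y) = 6 - Y)
V(f) = 6 (V(f) = -4 + 10 = 6)
(41208 + 3258)/(-35643 + V(R(u))) = (41208 + 3258)/(-35643 + 6) = 44466/(-35637) = 44466*(-1/35637) = -14822/11879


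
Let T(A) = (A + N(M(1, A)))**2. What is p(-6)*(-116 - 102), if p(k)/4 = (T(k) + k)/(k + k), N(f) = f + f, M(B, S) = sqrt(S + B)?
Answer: 2180/3 - 1744*I*sqrt(5) ≈ 726.67 - 3899.7*I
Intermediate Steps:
M(B, S) = sqrt(B + S)
N(f) = 2*f
T(A) = (A + 2*sqrt(1 + A))**2
p(k) = 2*(k + (k + 2*sqrt(1 + k))**2)/k (p(k) = 4*(((k + 2*sqrt(1 + k))**2 + k)/(k + k)) = 4*((k + (k + 2*sqrt(1 + k))**2)/((2*k))) = 4*((k + (k + 2*sqrt(1 + k))**2)*(1/(2*k))) = 4*((k + (k + 2*sqrt(1 + k))**2)/(2*k)) = 2*(k + (k + 2*sqrt(1 + k))**2)/k)
p(-6)*(-116 - 102) = (2 + 2*(-6 + 2*sqrt(1 - 6))**2/(-6))*(-116 - 102) = (2 + 2*(-1/6)*(-6 + 2*sqrt(-5))**2)*(-218) = (2 + 2*(-1/6)*(-6 + 2*(I*sqrt(5)))**2)*(-218) = (2 + 2*(-1/6)*(-6 + 2*I*sqrt(5))**2)*(-218) = (2 - (-6 + 2*I*sqrt(5))**2/3)*(-218) = -436 + 218*(-6 + 2*I*sqrt(5))**2/3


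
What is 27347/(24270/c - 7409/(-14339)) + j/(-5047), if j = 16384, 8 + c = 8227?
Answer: 16259303267139685/2063728903747 ≈ 7878.6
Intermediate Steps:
c = 8219 (c = -8 + 8227 = 8219)
27347/(24270/c - 7409/(-14339)) + j/(-5047) = 27347/(24270/8219 - 7409/(-14339)) + 16384/(-5047) = 27347/(24270*(1/8219) - 7409*(-1/14339)) + 16384*(-1/5047) = 27347/(24270/8219 + 7409/14339) - 16384/5047 = 27347/(408902101/117852241) - 16384/5047 = 27347*(117852241/408902101) - 16384/5047 = 3222905234627/408902101 - 16384/5047 = 16259303267139685/2063728903747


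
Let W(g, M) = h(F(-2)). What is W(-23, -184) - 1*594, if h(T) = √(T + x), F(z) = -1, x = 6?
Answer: -594 + √5 ≈ -591.76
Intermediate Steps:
h(T) = √(6 + T) (h(T) = √(T + 6) = √(6 + T))
W(g, M) = √5 (W(g, M) = √(6 - 1) = √5)
W(-23, -184) - 1*594 = √5 - 1*594 = √5 - 594 = -594 + √5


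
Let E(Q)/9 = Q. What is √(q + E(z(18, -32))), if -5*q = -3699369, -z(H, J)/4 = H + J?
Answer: 3*√2056605/5 ≈ 860.45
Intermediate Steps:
z(H, J) = -4*H - 4*J (z(H, J) = -4*(H + J) = -4*H - 4*J)
E(Q) = 9*Q
q = 3699369/5 (q = -⅕*(-3699369) = 3699369/5 ≈ 7.3987e+5)
√(q + E(z(18, -32))) = √(3699369/5 + 9*(-4*18 - 4*(-32))) = √(3699369/5 + 9*(-72 + 128)) = √(3699369/5 + 9*56) = √(3699369/5 + 504) = √(3701889/5) = 3*√2056605/5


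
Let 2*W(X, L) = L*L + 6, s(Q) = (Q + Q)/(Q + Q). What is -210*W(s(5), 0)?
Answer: -630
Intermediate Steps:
s(Q) = 1 (s(Q) = (2*Q)/((2*Q)) = (2*Q)*(1/(2*Q)) = 1)
W(X, L) = 3 + L²/2 (W(X, L) = (L*L + 6)/2 = (L² + 6)/2 = (6 + L²)/2 = 3 + L²/2)
-210*W(s(5), 0) = -210*(3 + (½)*0²) = -210*(3 + (½)*0) = -210*(3 + 0) = -210*3 = -630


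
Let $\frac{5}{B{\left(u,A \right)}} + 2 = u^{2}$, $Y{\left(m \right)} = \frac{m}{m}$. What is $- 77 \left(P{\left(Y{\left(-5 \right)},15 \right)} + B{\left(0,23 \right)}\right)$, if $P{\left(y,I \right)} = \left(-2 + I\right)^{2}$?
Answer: $- \frac{25641}{2} \approx -12821.0$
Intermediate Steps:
$Y{\left(m \right)} = 1$
$B{\left(u,A \right)} = \frac{5}{-2 + u^{2}}$
$- 77 \left(P{\left(Y{\left(-5 \right)},15 \right)} + B{\left(0,23 \right)}\right) = - 77 \left(\left(-2 + 15\right)^{2} + \frac{5}{-2 + 0^{2}}\right) = - 77 \left(13^{2} + \frac{5}{-2 + 0}\right) = - 77 \left(169 + \frac{5}{-2}\right) = - 77 \left(169 + 5 \left(- \frac{1}{2}\right)\right) = - 77 \left(169 - \frac{5}{2}\right) = \left(-77\right) \frac{333}{2} = - \frac{25641}{2}$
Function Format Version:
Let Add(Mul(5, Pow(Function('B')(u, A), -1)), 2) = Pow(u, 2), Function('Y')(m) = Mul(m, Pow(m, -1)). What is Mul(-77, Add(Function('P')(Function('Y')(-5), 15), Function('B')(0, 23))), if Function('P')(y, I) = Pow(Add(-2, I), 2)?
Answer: Rational(-25641, 2) ≈ -12821.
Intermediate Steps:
Function('Y')(m) = 1
Function('B')(u, A) = Mul(5, Pow(Add(-2, Pow(u, 2)), -1))
Mul(-77, Add(Function('P')(Function('Y')(-5), 15), Function('B')(0, 23))) = Mul(-77, Add(Pow(Add(-2, 15), 2), Mul(5, Pow(Add(-2, Pow(0, 2)), -1)))) = Mul(-77, Add(Pow(13, 2), Mul(5, Pow(Add(-2, 0), -1)))) = Mul(-77, Add(169, Mul(5, Pow(-2, -1)))) = Mul(-77, Add(169, Mul(5, Rational(-1, 2)))) = Mul(-77, Add(169, Rational(-5, 2))) = Mul(-77, Rational(333, 2)) = Rational(-25641, 2)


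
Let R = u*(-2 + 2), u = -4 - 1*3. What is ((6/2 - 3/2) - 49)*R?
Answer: 0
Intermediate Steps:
u = -7 (u = -4 - 3 = -7)
R = 0 (R = -7*(-2 + 2) = -7*0 = 0)
((6/2 - 3/2) - 49)*R = ((6/2 - 3/2) - 49)*0 = ((6*(1/2) - 3*1/2) - 49)*0 = ((3 - 3/2) - 49)*0 = (3/2 - 49)*0 = -95/2*0 = 0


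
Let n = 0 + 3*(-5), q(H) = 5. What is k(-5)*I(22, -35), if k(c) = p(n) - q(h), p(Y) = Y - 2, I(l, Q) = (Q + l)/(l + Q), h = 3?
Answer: -22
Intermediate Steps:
n = -15 (n = 0 - 15 = -15)
I(l, Q) = 1 (I(l, Q) = (Q + l)/(Q + l) = 1)
p(Y) = -2 + Y
k(c) = -22 (k(c) = (-2 - 15) - 1*5 = -17 - 5 = -22)
k(-5)*I(22, -35) = -22*1 = -22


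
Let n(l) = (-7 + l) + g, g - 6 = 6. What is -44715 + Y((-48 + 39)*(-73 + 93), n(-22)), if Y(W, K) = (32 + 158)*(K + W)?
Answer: -82145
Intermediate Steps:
g = 12 (g = 6 + 6 = 12)
n(l) = 5 + l (n(l) = (-7 + l) + 12 = 5 + l)
Y(W, K) = 190*K + 190*W (Y(W, K) = 190*(K + W) = 190*K + 190*W)
-44715 + Y((-48 + 39)*(-73 + 93), n(-22)) = -44715 + (190*(5 - 22) + 190*((-48 + 39)*(-73 + 93))) = -44715 + (190*(-17) + 190*(-9*20)) = -44715 + (-3230 + 190*(-180)) = -44715 + (-3230 - 34200) = -44715 - 37430 = -82145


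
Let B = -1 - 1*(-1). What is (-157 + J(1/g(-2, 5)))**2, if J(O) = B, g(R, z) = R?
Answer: 24649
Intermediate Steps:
B = 0 (B = -1 + 1 = 0)
J(O) = 0
(-157 + J(1/g(-2, 5)))**2 = (-157 + 0)**2 = (-157)**2 = 24649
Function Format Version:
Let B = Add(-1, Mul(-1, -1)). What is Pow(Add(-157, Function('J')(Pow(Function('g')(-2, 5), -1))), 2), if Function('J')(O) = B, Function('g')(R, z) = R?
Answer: 24649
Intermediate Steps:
B = 0 (B = Add(-1, 1) = 0)
Function('J')(O) = 0
Pow(Add(-157, Function('J')(Pow(Function('g')(-2, 5), -1))), 2) = Pow(Add(-157, 0), 2) = Pow(-157, 2) = 24649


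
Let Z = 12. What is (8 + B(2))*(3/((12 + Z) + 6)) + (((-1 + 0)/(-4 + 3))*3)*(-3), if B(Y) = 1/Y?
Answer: -163/20 ≈ -8.1500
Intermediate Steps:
(8 + B(2))*(3/((12 + Z) + 6)) + (((-1 + 0)/(-4 + 3))*3)*(-3) = (8 + 1/2)*(3/((12 + 12) + 6)) + (((-1 + 0)/(-4 + 3))*3)*(-3) = (8 + ½)*(3/(24 + 6)) + (-1/(-1)*3)*(-3) = 17*(3/30)/2 + (-1*(-1)*3)*(-3) = 17*(3*(1/30))/2 + (1*3)*(-3) = (17/2)*(⅒) + 3*(-3) = 17/20 - 9 = -163/20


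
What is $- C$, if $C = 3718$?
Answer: $-3718$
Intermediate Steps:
$- C = \left(-1\right) 3718 = -3718$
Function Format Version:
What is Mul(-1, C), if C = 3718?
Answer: -3718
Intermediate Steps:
Mul(-1, C) = Mul(-1, 3718) = -3718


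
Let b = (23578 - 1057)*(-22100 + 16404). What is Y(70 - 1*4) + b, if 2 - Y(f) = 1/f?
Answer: -8466454525/66 ≈ -1.2828e+8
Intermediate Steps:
Y(f) = 2 - 1/f
b = -128279616 (b = 22521*(-5696) = -128279616)
Y(70 - 1*4) + b = (2 - 1/(70 - 1*4)) - 128279616 = (2 - 1/(70 - 4)) - 128279616 = (2 - 1/66) - 128279616 = 131/66 - 128279616 = -8466454525/66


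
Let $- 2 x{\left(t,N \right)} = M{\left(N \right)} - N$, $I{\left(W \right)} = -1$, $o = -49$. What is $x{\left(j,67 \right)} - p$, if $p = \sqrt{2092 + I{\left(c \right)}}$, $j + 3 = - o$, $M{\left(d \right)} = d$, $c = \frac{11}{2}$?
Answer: $- \sqrt{2091} \approx -45.727$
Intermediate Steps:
$c = \frac{11}{2}$ ($c = 11 \cdot \frac{1}{2} = \frac{11}{2} \approx 5.5$)
$j = 46$ ($j = -3 - -49 = -3 + 49 = 46$)
$x{\left(t,N \right)} = 0$ ($x{\left(t,N \right)} = - \frac{N - N}{2} = \left(- \frac{1}{2}\right) 0 = 0$)
$p = \sqrt{2091}$ ($p = \sqrt{2092 - 1} = \sqrt{2091} \approx 45.727$)
$x{\left(j,67 \right)} - p = 0 - \sqrt{2091} = - \sqrt{2091}$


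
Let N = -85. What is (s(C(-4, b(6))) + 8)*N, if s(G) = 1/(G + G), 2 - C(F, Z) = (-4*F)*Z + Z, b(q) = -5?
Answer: -118405/174 ≈ -680.49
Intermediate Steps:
C(F, Z) = 2 - Z + 4*F*Z (C(F, Z) = 2 - ((-4*F)*Z + Z) = 2 - (-4*F*Z + Z) = 2 - (Z - 4*F*Z) = 2 + (-Z + 4*F*Z) = 2 - Z + 4*F*Z)
s(G) = 1/(2*G)
(s(C(-4, b(6))) + 8)*N = (1/(2*(2 - 1*(-5) + 4*(-4)*(-5))) + 8)*(-85) = (1/(2*(2 + 5 + 80)) + 8)*(-85) = ((½)/87 + 8)*(-85) = ((½)*(1/87) + 8)*(-85) = (1/174 + 8)*(-85) = (1393/174)*(-85) = -118405/174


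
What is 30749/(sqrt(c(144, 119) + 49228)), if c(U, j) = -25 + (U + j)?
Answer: 30749*sqrt(49466)/49466 ≈ 138.25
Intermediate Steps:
c(U, j) = -25 + U + j
30749/(sqrt(c(144, 119) + 49228)) = 30749/(sqrt((-25 + 144 + 119) + 49228)) = 30749/(sqrt(238 + 49228)) = 30749/(sqrt(49466)) = 30749*(sqrt(49466)/49466) = 30749*sqrt(49466)/49466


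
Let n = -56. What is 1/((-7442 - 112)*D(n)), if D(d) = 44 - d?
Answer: -1/755400 ≈ -1.3238e-6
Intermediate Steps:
1/((-7442 - 112)*D(n)) = 1/((-7442 - 112)*(44 - 1*(-56))) = 1/((-7554)*(44 + 56)) = -1/7554/100 = -1/7554*1/100 = -1/755400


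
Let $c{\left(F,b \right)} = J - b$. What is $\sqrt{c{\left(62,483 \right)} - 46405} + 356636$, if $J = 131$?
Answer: $356636 + i \sqrt{46757} \approx 3.5664 \cdot 10^{5} + 216.23 i$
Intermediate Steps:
$c{\left(F,b \right)} = 131 - b$
$\sqrt{c{\left(62,483 \right)} - 46405} + 356636 = \sqrt{\left(131 - 483\right) - 46405} + 356636 = \sqrt{-352 - 46405} + 356636 = \sqrt{-46757} + 356636 = i \sqrt{46757} + 356636 = 356636 + i \sqrt{46757}$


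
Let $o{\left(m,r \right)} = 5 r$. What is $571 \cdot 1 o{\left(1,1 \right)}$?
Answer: $2855$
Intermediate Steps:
$571 \cdot 1 o{\left(1,1 \right)} = 571 \cdot 1 \cdot 5 \cdot 1 = 571 \cdot 1 \cdot 5 = 571 \cdot 5 = 2855$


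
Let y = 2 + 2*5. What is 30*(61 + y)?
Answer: 2190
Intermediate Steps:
y = 12 (y = 2 + 10 = 12)
30*(61 + y) = 30*(61 + 12) = 30*73 = 2190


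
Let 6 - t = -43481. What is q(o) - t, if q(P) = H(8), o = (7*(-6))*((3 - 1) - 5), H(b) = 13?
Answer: -43474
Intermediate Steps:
t = 43487 (t = 6 - 1*(-43481) = 6 + 43481 = 43487)
o = 126 (o = -42*(2 - 5) = -42*(-3) = 126)
q(P) = 13
q(o) - t = 13 - 1*43487 = 13 - 43487 = -43474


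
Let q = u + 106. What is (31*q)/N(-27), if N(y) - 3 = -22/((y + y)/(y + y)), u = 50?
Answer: -4836/19 ≈ -254.53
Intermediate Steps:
q = 156 (q = 50 + 106 = 156)
N(y) = -19 (N(y) = 3 - 22/((y + y)/(y + y)) = 3 - 22/((2*y)/((2*y))) = 3 - 22/((2*y)*(1/(2*y))) = 3 - 22/1 = 3 - 22*1 = 3 - 22 = -19)
(31*q)/N(-27) = (31*156)/(-19) = 4836*(-1/19) = -4836/19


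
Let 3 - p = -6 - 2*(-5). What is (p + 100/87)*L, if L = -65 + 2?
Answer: -273/29 ≈ -9.4138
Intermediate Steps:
L = -63
p = -1 (p = 3 - (-6 - 2*(-5)) = 3 - (-6 + 10) = 3 - 1*4 = 3 - 4 = -1)
(p + 100/87)*L = (-1 + 100/87)*(-63) = (13/87)*(-63) = -273/29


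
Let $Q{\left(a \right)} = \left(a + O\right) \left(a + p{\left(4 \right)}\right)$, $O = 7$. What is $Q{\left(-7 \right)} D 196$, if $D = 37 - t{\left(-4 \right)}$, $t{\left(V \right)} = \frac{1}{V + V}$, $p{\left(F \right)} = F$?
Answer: $0$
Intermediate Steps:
$t{\left(V \right)} = \frac{1}{2 V}$
$Q{\left(a \right)} = \left(4 + a\right) \left(7 + a\right)$ ($Q{\left(a \right)} = \left(a + 7\right) \left(a + 4\right) = \left(7 + a\right) \left(4 + a\right) = \left(4 + a\right) \left(7 + a\right)$)
$D = \frac{297}{8}$ ($D = 37 - \frac{1}{2 \left(-4\right)} = 37 - \frac{1}{2} \left(- \frac{1}{4}\right) = 37 - - \frac{1}{8} = 37 + \frac{1}{8} = \frac{297}{8} \approx 37.125$)
$Q{\left(-7 \right)} D 196 = \left(28 + \left(-7\right)^{2} + 11 \left(-7\right)\right) \frac{297}{8} \cdot 196 = \left(28 + 49 - 77\right) \frac{297}{8} \cdot 196 = 0 \cdot \frac{297}{8} \cdot 196 = 0 \cdot 196 = 0$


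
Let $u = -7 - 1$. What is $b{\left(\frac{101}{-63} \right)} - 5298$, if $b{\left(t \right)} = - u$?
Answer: $-5290$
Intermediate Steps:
$u = -8$
$b{\left(t \right)} = 8$ ($b{\left(t \right)} = \left(-1\right) \left(-8\right) = 8$)
$b{\left(\frac{101}{-63} \right)} - 5298 = 8 - 5298 = -5290$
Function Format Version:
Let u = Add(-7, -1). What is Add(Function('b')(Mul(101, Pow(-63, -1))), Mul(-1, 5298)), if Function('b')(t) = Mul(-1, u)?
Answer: -5290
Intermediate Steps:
u = -8
Function('b')(t) = 8 (Function('b')(t) = Mul(-1, -8) = 8)
Add(Function('b')(Mul(101, Pow(-63, -1))), Mul(-1, 5298)) = Add(8, Mul(-1, 5298)) = Add(8, -5298) = -5290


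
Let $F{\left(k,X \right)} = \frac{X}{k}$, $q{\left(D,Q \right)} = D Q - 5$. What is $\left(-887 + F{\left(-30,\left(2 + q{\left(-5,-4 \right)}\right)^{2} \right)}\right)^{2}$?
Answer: $\frac{723556201}{900} \approx 8.0395 \cdot 10^{5}$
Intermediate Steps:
$q{\left(D,Q \right)} = -5 + D Q$
$\left(-887 + F{\left(-30,\left(2 + q{\left(-5,-4 \right)}\right)^{2} \right)}\right)^{2} = \left(-887 + \frac{\left(2 - -15\right)^{2}}{-30}\right)^{2} = \left(-887 + \left(2 + \left(-5 + 20\right)\right)^{2} \left(- \frac{1}{30}\right)\right)^{2} = \left(-887 + \left(2 + 15\right)^{2} \left(- \frac{1}{30}\right)\right)^{2} = \left(-887 + 17^{2} \left(- \frac{1}{30}\right)\right)^{2} = \left(-887 + 289 \left(- \frac{1}{30}\right)\right)^{2} = \left(-887 - \frac{289}{30}\right)^{2} = \left(- \frac{26899}{30}\right)^{2} = \frac{723556201}{900}$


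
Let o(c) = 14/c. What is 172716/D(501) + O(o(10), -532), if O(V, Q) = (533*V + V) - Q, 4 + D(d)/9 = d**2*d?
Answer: 2413674521278/1886272455 ≈ 1279.6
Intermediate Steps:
D(d) = -36 + 9*d**3 (D(d) = -36 + 9*(d**2*d) = -36 + 9*d**3)
O(V, Q) = -Q + 534*V (O(V, Q) = 534*V - Q = -Q + 534*V)
172716/D(501) + O(o(10), -532) = 172716/(-36 + 9*501**3) + (-1*(-532) + 534*(14/10)) = 172716/(-36 + 9*125751501) + (532 + 534*(14*(1/10))) = 172716/(-36 + 1131763509) + (532 + 534*(7/5)) = 172716/1131763473 + (532 + 3738/5) = 172716*(1/1131763473) + 6398/5 = 57572/377254491 + 6398/5 = 2413674521278/1886272455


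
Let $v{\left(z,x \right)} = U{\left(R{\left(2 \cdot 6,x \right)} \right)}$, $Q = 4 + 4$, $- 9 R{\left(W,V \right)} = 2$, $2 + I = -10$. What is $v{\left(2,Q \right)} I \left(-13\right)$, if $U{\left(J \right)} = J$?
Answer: $- \frac{104}{3} \approx -34.667$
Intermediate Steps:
$I = -12$ ($I = -2 - 10 = -12$)
$R{\left(W,V \right)} = - \frac{2}{9}$ ($R{\left(W,V \right)} = \left(- \frac{1}{9}\right) 2 = - \frac{2}{9}$)
$Q = 8$
$v{\left(z,x \right)} = - \frac{2}{9}$
$v{\left(2,Q \right)} I \left(-13\right) = \left(- \frac{2}{9}\right) \left(-12\right) \left(-13\right) = \frac{8}{3} \left(-13\right) = - \frac{104}{3}$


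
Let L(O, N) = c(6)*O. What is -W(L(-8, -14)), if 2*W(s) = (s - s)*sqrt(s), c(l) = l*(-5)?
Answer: 0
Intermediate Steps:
c(l) = -5*l
L(O, N) = -30*O (L(O, N) = (-5*6)*O = -30*O)
W(s) = 0 (W(s) = ((s - s)*sqrt(s))/2 = (0*sqrt(s))/2 = (1/2)*0 = 0)
-W(L(-8, -14)) = -1*0 = 0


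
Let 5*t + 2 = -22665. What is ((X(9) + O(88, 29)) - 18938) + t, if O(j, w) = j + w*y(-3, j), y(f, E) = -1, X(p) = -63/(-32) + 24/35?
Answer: -5243783/224 ≈ -23410.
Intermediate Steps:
t = -22667/5 (t = -⅖ + (⅕)*(-22665) = -⅖ - 4533 = -22667/5 ≈ -4533.4)
X(p) = 2973/1120 (X(p) = -63*(-1/32) + 24*(1/35) = 63/32 + 24/35 = 2973/1120)
O(j, w) = j - w (O(j, w) = j + w*(-1) = j - w)
((X(9) + O(88, 29)) - 18938) + t = ((2973/1120 + (88 - 1*29)) - 18938) - 22667/5 = ((2973/1120 + (88 - 29)) - 18938) - 22667/5 = ((2973/1120 + 59) - 18938) - 22667/5 = (69053/1120 - 18938) - 22667/5 = -21141507/1120 - 22667/5 = -5243783/224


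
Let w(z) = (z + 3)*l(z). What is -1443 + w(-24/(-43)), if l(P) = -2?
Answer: -62355/43 ≈ -1450.1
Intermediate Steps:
w(z) = -6 - 2*z (w(z) = (z + 3)*(-2) = (3 + z)*(-2) = -6 - 2*z)
-1443 + w(-24/(-43)) = -1443 + (-6 - (-48)/(-43)) = -1443 + (-6 - (-48)*(-1)/43) = -1443 + (-6 - 2*24/43) = -1443 + (-6 - 48/43) = -1443 - 306/43 = -62355/43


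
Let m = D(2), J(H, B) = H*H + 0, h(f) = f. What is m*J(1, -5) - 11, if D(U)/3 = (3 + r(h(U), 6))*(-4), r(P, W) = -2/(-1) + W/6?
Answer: -83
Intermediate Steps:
r(P, W) = 2 + W/6 (r(P, W) = -2*(-1) + W*(⅙) = 2 + W/6)
J(H, B) = H² (J(H, B) = H² + 0 = H²)
D(U) = -72 (D(U) = 3*((3 + (2 + (⅙)*6))*(-4)) = 3*((3 + (2 + 1))*(-4)) = 3*((3 + 3)*(-4)) = 3*(6*(-4)) = 3*(-24) = -72)
m = -72
m*J(1, -5) - 11 = -72*1² - 11 = -72*1 - 11 = -72 - 11 = -83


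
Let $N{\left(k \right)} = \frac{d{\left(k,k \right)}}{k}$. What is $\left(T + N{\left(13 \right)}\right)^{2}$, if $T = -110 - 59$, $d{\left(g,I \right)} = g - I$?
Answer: $28561$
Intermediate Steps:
$T = -169$
$N{\left(k \right)} = 0$ ($N{\left(k \right)} = \frac{k - k}{k} = \frac{0}{k} = 0$)
$\left(T + N{\left(13 \right)}\right)^{2} = \left(-169 + 0\right)^{2} = \left(-169\right)^{2} = 28561$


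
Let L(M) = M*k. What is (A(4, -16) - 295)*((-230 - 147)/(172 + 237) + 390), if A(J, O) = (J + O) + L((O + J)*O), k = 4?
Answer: 73360313/409 ≈ 1.7937e+5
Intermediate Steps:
L(M) = 4*M (L(M) = M*4 = 4*M)
A(J, O) = J + O + 4*O*(J + O) (A(J, O) = (J + O) + 4*((O + J)*O) = (J + O) + 4*((J + O)*O) = (J + O) + 4*(O*(J + O)) = (J + O) + 4*O*(J + O) = J + O + 4*O*(J + O))
(A(4, -16) - 295)*((-230 - 147)/(172 + 237) + 390) = ((4 - 16 + 4*(-16)*(4 - 16)) - 295)*((-230 - 147)/(172 + 237) + 390) = ((4 - 16 + 4*(-16)*(-12)) - 295)*(-377/409 + 390) = ((4 - 16 + 768) - 295)*(-377*1/409 + 390) = (756 - 295)*(-377/409 + 390) = 461*(159133/409) = 73360313/409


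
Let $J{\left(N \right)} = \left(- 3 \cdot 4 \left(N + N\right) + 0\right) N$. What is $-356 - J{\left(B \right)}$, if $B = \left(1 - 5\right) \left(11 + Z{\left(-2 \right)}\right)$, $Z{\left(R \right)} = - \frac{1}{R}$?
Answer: $50428$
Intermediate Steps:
$B = -46$ ($B = \left(1 - 5\right) \left(11 - \frac{1}{-2}\right) = - 4 \left(11 - - \frac{1}{2}\right) = - 4 \left(11 + \frac{1}{2}\right) = \left(-4\right) \frac{23}{2} = -46$)
$J{\left(N \right)} = - 24 N^{2}$ ($J{\left(N \right)} = \left(- 3 \cdot 4 \cdot 2 N + 0\right) N = \left(- 3 \cdot 8 N + 0\right) N = \left(- 24 N + 0\right) N = - 24 N N = - 24 N^{2}$)
$-356 - J{\left(B \right)} = -356 - - 24 \left(-46\right)^{2} = -356 - \left(-24\right) 2116 = -356 - -50784 = -356 + 50784 = 50428$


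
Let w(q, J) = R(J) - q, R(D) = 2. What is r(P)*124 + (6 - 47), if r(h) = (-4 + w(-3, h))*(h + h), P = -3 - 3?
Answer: -1529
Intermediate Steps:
P = -6
w(q, J) = 2 - q
r(h) = 2*h (r(h) = (-4 + (2 - 1*(-3)))*(h + h) = (-4 + (2 + 3))*(2*h) = (-4 + 5)*(2*h) = 1*(2*h) = 2*h)
r(P)*124 + (6 - 47) = (2*(-6))*124 + (6 - 47) = -12*124 - 41 = -1488 - 41 = -1529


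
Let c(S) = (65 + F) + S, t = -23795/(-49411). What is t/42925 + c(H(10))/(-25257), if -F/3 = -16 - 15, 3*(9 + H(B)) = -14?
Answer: -183315163166/32141560763385 ≈ -0.0057034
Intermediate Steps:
t = 23795/49411 (t = -23795*(-1/49411) = 23795/49411 ≈ 0.48157)
H(B) = -41/3 (H(B) = -9 + (⅓)*(-14) = -9 - 14/3 = -41/3)
F = 93 (F = -3*(-16 - 15) = -3*(-31) = 93)
c(S) = 158 + S (c(S) = (65 + 93) + S = 158 + S)
t/42925 + c(H(10))/(-25257) = (23795/49411)/42925 + (158 - 41/3)/(-25257) = (23795/49411)*(1/42925) + (433/3)*(-1/25257) = 4759/424193435 - 433/75771 = -183315163166/32141560763385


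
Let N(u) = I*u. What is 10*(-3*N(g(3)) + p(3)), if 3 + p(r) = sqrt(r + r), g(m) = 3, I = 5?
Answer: -480 + 10*sqrt(6) ≈ -455.50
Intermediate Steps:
N(u) = 5*u
p(r) = -3 + sqrt(2)*sqrt(r) (p(r) = -3 + sqrt(r + r) = -3 + sqrt(2*r) = -3 + sqrt(2)*sqrt(r))
10*(-3*N(g(3)) + p(3)) = 10*(-15*3 + (-3 + sqrt(2)*sqrt(3))) = 10*(-3*15 + (-3 + sqrt(6))) = 10*(-45 + (-3 + sqrt(6))) = 10*(-48 + sqrt(6)) = -480 + 10*sqrt(6)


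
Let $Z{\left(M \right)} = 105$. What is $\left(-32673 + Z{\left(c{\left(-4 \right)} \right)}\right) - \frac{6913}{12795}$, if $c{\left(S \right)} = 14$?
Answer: $- \frac{416714473}{12795} \approx -32569.0$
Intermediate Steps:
$\left(-32673 + Z{\left(c{\left(-4 \right)} \right)}\right) - \frac{6913}{12795} = \left(-32673 + 105\right) - \frac{6913}{12795} = -32568 - \frac{6913}{12795} = - \frac{416714473}{12795}$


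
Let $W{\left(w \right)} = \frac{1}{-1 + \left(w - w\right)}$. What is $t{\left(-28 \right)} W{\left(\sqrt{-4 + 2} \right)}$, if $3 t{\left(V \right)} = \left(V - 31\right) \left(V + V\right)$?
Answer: $- \frac{3304}{3} \approx -1101.3$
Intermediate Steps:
$t{\left(V \right)} = \frac{2 V \left(-31 + V\right)}{3}$ ($t{\left(V \right)} = \frac{\left(V - 31\right) \left(V + V\right)}{3} = \frac{\left(-31 + V\right) 2 V}{3} = \frac{2 V \left(-31 + V\right)}{3}$)
$W{\left(w \right)} = -1$ ($W{\left(w \right)} = \frac{1}{-1 + 0} = \frac{1}{-1} = -1$)
$t{\left(-28 \right)} W{\left(\sqrt{-4 + 2} \right)} = \frac{2}{3} \left(-28\right) \left(-31 - 28\right) \left(-1\right) = \frac{2}{3} \left(-28\right) \left(-59\right) \left(-1\right) = \frac{3304}{3} \left(-1\right) = - \frac{3304}{3}$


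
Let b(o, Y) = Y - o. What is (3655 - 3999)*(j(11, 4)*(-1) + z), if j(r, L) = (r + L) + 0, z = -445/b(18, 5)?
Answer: -86000/13 ≈ -6615.4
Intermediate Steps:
z = 445/13 (z = -445/(5 - 1*18) = -445/(5 - 18) = -445/(-13) = -445*(-1/13) = 445/13 ≈ 34.231)
j(r, L) = L + r (j(r, L) = (L + r) + 0 = L + r)
(3655 - 3999)*(j(11, 4)*(-1) + z) = (3655 - 3999)*((4 + 11)*(-1) + 445/13) = -344*(15*(-1) + 445/13) = -344*(-15 + 445/13) = -344*250/13 = -86000/13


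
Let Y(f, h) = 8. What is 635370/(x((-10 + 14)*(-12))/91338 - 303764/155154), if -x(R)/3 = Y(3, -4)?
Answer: -375171584656635/1156204997 ≈ -3.2449e+5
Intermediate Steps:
x(R) = -24 (x(R) = -3*8 = -24)
635370/(x((-10 + 14)*(-12))/91338 - 303764/155154) = 635370/(-24/91338 - 303764/155154) = 635370/(-24*1/91338 - 303764*1/155154) = 635370/(-4/15223 - 151882/77577) = 635370/(-2312409994/1180954671) = 635370*(-1180954671/2312409994) = -375171584656635/1156204997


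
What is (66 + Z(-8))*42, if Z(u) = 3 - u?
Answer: 3234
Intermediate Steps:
(66 + Z(-8))*42 = (66 + (3 - 1*(-8)))*42 = (66 + (3 + 8))*42 = (66 + 11)*42 = 77*42 = 3234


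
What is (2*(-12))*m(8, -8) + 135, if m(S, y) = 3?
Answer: 63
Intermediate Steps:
(2*(-12))*m(8, -8) + 135 = (2*(-12))*3 + 135 = -24*3 + 135 = -72 + 135 = 63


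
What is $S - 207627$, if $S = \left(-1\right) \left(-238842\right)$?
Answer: $31215$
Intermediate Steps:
$S = 238842$
$S - 207627 = 238842 - 207627 = 31215$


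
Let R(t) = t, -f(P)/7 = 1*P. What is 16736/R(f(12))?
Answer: -4184/21 ≈ -199.24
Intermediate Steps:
f(P) = -7*P
16736/R(f(12)) = 16736/((-7*12)) = 16736/(-84) = 16736*(-1/84) = -4184/21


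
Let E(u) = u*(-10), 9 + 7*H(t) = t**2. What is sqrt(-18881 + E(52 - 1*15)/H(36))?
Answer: I*sqrt(3475248491)/429 ≈ 137.42*I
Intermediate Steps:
H(t) = -9/7 + t**2/7
E(u) = -10*u
sqrt(-18881 + E(52 - 1*15)/H(36)) = sqrt(-18881 + (-10*(52 - 1*15))/(-9/7 + (1/7)*36**2)) = sqrt(-18881 + (-10*(52 - 15))/(-9/7 + (1/7)*1296)) = sqrt(-18881 + (-10*37)/(-9/7 + 1296/7)) = sqrt(-18881 - 370/1287/7) = sqrt(-18881 - 370*7/1287) = sqrt(-18881 - 2590/1287) = sqrt(-24302437/1287) = I*sqrt(3475248491)/429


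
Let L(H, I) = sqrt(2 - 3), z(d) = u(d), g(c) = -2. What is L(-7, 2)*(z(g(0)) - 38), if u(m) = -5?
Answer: -43*I ≈ -43.0*I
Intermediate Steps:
z(d) = -5
L(H, I) = I (L(H, I) = sqrt(-1) = I)
L(-7, 2)*(z(g(0)) - 38) = I*(-5 - 38) = I*(-43) = -43*I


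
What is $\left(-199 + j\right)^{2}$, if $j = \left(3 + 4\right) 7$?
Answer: $22500$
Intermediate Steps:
$j = 49$ ($j = 7 \cdot 7 = 49$)
$\left(-199 + j\right)^{2} = \left(-199 + 49\right)^{2} = \left(-150\right)^{2} = 22500$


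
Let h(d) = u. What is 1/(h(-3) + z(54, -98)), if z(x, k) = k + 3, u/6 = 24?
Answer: 1/49 ≈ 0.020408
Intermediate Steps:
u = 144 (u = 6*24 = 144)
h(d) = 144
z(x, k) = 3 + k
1/(h(-3) + z(54, -98)) = 1/(144 + (3 - 98)) = 1/(144 - 95) = 1/49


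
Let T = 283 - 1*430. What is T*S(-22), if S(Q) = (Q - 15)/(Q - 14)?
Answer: -1813/12 ≈ -151.08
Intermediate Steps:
S(Q) = (-15 + Q)/(-14 + Q)
T = -147 (T = 283 - 430 = -147)
T*S(-22) = -147*(-15 - 22)/(-14 - 22) = -147*(-37)/(-36) = -(-49)*(-37)/12 = -147*37/36 = -1813/12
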